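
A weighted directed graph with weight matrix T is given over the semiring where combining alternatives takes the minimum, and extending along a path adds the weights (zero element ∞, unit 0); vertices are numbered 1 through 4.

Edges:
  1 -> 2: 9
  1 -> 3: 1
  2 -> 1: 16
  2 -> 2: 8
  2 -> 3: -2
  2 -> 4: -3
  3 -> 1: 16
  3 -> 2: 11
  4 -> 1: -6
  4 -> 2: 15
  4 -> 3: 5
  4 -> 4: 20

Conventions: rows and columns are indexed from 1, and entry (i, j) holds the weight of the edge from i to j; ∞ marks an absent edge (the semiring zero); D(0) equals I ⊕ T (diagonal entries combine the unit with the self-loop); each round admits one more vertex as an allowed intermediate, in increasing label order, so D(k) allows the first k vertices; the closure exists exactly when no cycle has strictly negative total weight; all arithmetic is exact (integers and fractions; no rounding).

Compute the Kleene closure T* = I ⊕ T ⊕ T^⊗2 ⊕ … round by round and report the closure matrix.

D(0):
  [0, 9, 1, ∞]
  [16, 0, -2, -3]
  [16, 11, 0, ∞]
  [-6, 15, 5, 0]
D(1):
  [0, 9, 1, ∞]
  [16, 0, -2, -3]
  [16, 11, 0, ∞]
  [-6, 3, -5, 0]
D(2):
  [0, 9, 1, 6]
  [16, 0, -2, -3]
  [16, 11, 0, 8]
  [-6, 3, -5, 0]
D(3):
  [0, 9, 1, 6]
  [14, 0, -2, -3]
  [16, 11, 0, 8]
  [-6, 3, -5, 0]
D(4):
  [0, 9, 1, 6]
  [-9, 0, -8, -3]
  [2, 11, 0, 8]
  [-6, 3, -5, 0]
Answer: T* = [[0, 9, 1, 6], [-9, 0, -8, -3], [2, 11, 0, 8], [-6, 3, -5, 0]]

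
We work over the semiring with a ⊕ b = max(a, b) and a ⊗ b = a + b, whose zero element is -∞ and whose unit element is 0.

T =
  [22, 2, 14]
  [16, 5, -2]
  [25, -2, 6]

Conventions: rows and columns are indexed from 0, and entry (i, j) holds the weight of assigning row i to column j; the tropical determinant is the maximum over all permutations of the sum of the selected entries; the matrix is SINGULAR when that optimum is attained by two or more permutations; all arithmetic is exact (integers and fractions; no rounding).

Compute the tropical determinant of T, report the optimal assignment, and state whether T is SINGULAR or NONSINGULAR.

σ = (0, 1, 2): 22 + 5 + 6 = 33
σ = (0, 2, 1): 22 + (-2) + (-2) = 18
σ = (1, 0, 2): 2 + 16 + 6 = 24
σ = (1, 2, 0): 2 + (-2) + 25 = 25
σ = (2, 0, 1): 14 + 16 + (-2) = 28
σ = (2, 1, 0): 14 + 5 + 25 = 44
Optimal value attained by: σ = (2, 1, 0).
Answer: det⊕(T) = 44; verdict: NONSINGULAR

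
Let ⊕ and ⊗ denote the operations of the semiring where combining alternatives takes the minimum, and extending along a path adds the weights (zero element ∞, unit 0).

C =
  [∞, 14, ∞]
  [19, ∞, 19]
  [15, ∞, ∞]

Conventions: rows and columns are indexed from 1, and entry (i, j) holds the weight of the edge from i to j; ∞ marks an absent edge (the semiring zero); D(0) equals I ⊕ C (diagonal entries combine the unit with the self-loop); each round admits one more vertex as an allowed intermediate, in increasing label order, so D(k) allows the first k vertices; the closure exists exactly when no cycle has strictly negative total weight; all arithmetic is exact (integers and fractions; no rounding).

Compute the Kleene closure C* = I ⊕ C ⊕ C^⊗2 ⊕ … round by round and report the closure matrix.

D(0):
  [0, 14, ∞]
  [19, 0, 19]
  [15, ∞, 0]
D(1):
  [0, 14, ∞]
  [19, 0, 19]
  [15, 29, 0]
D(2):
  [0, 14, 33]
  [19, 0, 19]
  [15, 29, 0]
D(3):
  [0, 14, 33]
  [19, 0, 19]
  [15, 29, 0]
Answer: C* = [[0, 14, 33], [19, 0, 19], [15, 29, 0]]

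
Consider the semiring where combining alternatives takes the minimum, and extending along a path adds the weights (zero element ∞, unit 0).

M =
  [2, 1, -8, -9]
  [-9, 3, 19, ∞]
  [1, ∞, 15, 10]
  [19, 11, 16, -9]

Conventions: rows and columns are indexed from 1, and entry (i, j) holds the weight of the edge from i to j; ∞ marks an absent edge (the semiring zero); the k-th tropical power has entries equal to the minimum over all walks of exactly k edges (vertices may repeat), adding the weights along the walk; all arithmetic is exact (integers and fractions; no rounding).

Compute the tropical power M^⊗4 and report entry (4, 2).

M^⊗2:
  [-8, 2, -6, -18]
  [-7, -8, -17, -18]
  [3, 2, -7, -8]
  [2, 2, 7, -18]
M^⊗3:
  [-7, -7, -16, -27]
  [-17, -7, -15, -27]
  [-7, 3, -5, -17]
  [-7, -7, -6, -27]
M^⊗4:
  [-16, -16, -15, -36]
  [-16, -16, -25, -36]
  [-6, -6, -15, -26]
  [-16, -16, -15, -36]
Key observation: the optimum is the walk 4->4->4->4->2, with weight (-9) + (-9) + (-9) + 11 = -16.
Optimal value attained by: walk 4->4->4->4->2.
Answer: (M^⊗4)[4][2] = -16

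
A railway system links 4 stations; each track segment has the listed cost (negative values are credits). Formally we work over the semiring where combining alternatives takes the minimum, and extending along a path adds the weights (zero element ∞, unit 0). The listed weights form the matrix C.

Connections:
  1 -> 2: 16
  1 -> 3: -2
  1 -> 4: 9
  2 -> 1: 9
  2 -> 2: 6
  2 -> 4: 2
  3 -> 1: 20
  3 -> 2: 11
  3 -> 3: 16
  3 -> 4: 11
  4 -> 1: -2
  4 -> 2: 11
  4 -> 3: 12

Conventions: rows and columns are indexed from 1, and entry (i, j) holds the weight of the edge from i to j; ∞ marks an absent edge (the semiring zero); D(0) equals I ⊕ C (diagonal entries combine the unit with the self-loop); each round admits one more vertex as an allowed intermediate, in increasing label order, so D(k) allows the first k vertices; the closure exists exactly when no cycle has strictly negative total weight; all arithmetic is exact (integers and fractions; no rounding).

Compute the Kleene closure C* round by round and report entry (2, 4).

D(0):
  [0, 16, -2, 9]
  [9, 0, ∞, 2]
  [20, 11, 0, 11]
  [-2, 11, 12, 0]
D(1):
  [0, 16, -2, 9]
  [9, 0, 7, 2]
  [20, 11, 0, 11]
  [-2, 11, -4, 0]
D(2):
  [0, 16, -2, 9]
  [9, 0, 7, 2]
  [20, 11, 0, 11]
  [-2, 11, -4, 0]
D(3):
  [0, 9, -2, 9]
  [9, 0, 7, 2]
  [20, 11, 0, 11]
  [-2, 7, -4, 0]
D(4):
  [0, 9, -2, 9]
  [0, 0, -2, 2]
  [9, 11, 0, 11]
  [-2, 7, -4, 0]
Answer: C*[2][4] = 2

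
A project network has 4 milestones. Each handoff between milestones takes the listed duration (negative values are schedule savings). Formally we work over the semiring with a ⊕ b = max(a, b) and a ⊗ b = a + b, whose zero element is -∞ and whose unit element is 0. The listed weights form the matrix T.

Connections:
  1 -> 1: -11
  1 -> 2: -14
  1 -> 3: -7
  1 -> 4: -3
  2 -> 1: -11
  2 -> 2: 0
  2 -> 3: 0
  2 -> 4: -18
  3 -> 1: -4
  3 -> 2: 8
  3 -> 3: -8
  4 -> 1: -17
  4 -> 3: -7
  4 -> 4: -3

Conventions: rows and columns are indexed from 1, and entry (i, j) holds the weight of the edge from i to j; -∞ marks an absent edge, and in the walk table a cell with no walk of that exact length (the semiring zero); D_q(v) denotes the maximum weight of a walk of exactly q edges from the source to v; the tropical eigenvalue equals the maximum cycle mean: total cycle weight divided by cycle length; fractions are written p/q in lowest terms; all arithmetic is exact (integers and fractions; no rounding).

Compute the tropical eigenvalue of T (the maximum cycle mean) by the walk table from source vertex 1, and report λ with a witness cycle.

q=0: [0, -∞, -∞, -∞]
q=1: [-11, -14, -7, -3]
q=2: [-11, 1, -10, -6]
q=3: [-10, 1, 1, -9]
q=4: [-3, 9, 1, -12]
Optimal cycle mean attained by: cycle 2->3->2, total 0 + 8, length 2.
Answer: λ = 4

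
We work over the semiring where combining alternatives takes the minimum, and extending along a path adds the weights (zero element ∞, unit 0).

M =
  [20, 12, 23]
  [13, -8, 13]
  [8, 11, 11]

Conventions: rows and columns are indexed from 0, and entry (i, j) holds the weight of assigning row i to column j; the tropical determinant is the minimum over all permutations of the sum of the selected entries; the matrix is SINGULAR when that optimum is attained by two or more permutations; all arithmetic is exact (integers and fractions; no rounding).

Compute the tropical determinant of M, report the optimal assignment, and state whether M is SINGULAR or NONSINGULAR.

σ = (0, 1, 2): 20 + (-8) + 11 = 23
σ = (0, 2, 1): 20 + 13 + 11 = 44
σ = (1, 0, 2): 12 + 13 + 11 = 36
σ = (1, 2, 0): 12 + 13 + 8 = 33
σ = (2, 0, 1): 23 + 13 + 11 = 47
σ = (2, 1, 0): 23 + (-8) + 8 = 23
Optimal value attained by: σ = (0, 1, 2).
Answer: det⊕(M) = 23; verdict: SINGULAR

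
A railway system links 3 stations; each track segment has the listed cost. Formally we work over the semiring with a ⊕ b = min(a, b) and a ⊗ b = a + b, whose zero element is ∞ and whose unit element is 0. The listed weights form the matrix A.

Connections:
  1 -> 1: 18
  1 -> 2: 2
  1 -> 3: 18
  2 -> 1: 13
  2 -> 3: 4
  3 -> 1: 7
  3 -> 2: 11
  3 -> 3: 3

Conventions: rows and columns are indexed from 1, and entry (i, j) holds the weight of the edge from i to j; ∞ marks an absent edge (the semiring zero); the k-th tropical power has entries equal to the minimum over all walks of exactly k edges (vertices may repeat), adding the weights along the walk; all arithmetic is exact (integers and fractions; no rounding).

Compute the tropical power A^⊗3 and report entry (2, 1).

A^⊗2:
  [15, 20, 6]
  [11, 15, 7]
  [10, 9, 6]
A^⊗3:
  [13, 17, 9]
  [14, 13, 10]
  [13, 12, 9]
Key observation: the optimum is the walk 2->3->3->1, with weight 4 + 3 + 7 = 14.
Optimal value attained by: walk 2->3->3->1.
Answer: (A^⊗3)[2][1] = 14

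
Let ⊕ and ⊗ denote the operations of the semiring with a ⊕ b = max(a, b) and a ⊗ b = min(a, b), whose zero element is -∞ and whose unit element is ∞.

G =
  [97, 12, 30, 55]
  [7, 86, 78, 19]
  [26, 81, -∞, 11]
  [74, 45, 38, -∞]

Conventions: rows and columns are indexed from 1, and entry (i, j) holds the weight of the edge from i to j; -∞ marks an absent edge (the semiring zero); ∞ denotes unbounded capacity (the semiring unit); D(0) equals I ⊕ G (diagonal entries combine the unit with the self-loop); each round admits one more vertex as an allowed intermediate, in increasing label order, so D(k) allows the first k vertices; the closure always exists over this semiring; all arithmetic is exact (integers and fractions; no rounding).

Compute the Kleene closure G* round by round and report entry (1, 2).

D(0):
  [∞, 12, 30, 55]
  [7, ∞, 78, 19]
  [26, 81, ∞, 11]
  [74, 45, 38, ∞]
D(1):
  [∞, 12, 30, 55]
  [7, ∞, 78, 19]
  [26, 81, ∞, 26]
  [74, 45, 38, ∞]
D(2):
  [∞, 12, 30, 55]
  [7, ∞, 78, 19]
  [26, 81, ∞, 26]
  [74, 45, 45, ∞]
D(3):
  [∞, 30, 30, 55]
  [26, ∞, 78, 26]
  [26, 81, ∞, 26]
  [74, 45, 45, ∞]
D(4):
  [∞, 45, 45, 55]
  [26, ∞, 78, 26]
  [26, 81, ∞, 26]
  [74, 45, 45, ∞]
Answer: G*[1][2] = 45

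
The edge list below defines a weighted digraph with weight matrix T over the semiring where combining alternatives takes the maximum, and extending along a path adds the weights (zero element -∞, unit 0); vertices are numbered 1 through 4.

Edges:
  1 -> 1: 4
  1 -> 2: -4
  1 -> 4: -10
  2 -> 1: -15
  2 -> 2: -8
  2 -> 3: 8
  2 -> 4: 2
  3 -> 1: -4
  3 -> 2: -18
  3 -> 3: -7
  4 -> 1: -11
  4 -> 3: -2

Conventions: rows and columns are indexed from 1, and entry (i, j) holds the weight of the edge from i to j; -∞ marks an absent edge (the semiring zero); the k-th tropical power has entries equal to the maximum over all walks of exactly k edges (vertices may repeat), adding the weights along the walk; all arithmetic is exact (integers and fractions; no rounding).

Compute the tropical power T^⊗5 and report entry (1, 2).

T^⊗2:
  [8, 0, 4, -2]
  [4, -10, 1, -6]
  [0, -8, -10, -14]
  [-6, -15, -9, -21]
T^⊗3:
  [12, 4, 8, 2]
  [8, 0, -2, -6]
  [4, -4, 0, -6]
  [-2, -10, -7, -13]
T^⊗4:
  [16, 8, 12, 6]
  [12, 4, 8, 2]
  [8, 0, 4, -2]
  [2, -6, -2, -8]
T^⊗5:
  [20, 12, 16, 10]
  [16, 8, 12, 6]
  [12, 4, 8, 2]
  [6, -2, 2, -4]
Key observation: the optimum is the walk 1->1->1->1->1->2, with weight 4 + 4 + 4 + 4 + (-4) = 12.
Optimal value attained by: walk 1->1->1->1->1->2.
Answer: (T^⊗5)[1][2] = 12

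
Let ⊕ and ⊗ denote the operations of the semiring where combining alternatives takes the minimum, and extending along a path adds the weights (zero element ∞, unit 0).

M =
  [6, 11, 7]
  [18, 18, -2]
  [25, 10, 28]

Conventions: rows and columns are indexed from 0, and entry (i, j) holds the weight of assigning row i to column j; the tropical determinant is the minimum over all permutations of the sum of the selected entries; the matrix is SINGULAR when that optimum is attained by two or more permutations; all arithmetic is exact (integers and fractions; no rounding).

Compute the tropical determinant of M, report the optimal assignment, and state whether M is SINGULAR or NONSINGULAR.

σ = (0, 1, 2): 6 + 18 + 28 = 52
σ = (0, 2, 1): 6 + (-2) + 10 = 14
σ = (1, 0, 2): 11 + 18 + 28 = 57
σ = (1, 2, 0): 11 + (-2) + 25 = 34
σ = (2, 0, 1): 7 + 18 + 10 = 35
σ = (2, 1, 0): 7 + 18 + 25 = 50
Optimal value attained by: σ = (0, 2, 1).
Answer: det⊕(M) = 14; verdict: NONSINGULAR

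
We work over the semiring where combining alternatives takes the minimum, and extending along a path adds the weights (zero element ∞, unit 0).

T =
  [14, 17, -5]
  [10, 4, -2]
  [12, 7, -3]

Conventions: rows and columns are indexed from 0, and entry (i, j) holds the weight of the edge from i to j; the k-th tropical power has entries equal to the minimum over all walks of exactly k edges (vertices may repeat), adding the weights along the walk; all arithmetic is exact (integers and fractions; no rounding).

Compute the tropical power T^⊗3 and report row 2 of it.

T^⊗2:
  [7, 2, -8]
  [10, 5, -5]
  [9, 4, -6]
T^⊗3:
  [4, -1, -11]
  [7, 2, -8]
  [6, 1, -9]
Answer: row 2 of T^⊗3 = [6, 1, -9]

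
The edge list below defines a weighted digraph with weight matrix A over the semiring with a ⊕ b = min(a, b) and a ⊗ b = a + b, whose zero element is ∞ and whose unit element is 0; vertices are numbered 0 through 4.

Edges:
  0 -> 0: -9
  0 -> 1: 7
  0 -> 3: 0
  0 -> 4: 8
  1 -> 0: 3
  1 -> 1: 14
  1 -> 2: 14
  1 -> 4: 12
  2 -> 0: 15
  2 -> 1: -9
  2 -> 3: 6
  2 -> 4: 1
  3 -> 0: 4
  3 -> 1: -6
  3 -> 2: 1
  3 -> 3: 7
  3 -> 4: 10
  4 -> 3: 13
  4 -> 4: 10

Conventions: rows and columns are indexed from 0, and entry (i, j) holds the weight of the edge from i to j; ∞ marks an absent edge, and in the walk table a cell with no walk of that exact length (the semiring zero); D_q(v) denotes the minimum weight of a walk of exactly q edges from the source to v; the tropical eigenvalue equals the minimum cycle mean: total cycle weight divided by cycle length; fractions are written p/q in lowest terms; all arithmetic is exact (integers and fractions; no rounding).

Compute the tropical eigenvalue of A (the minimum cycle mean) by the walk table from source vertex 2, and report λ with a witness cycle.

q=0: [∞, ∞, 0, ∞, ∞]
q=1: [15, -9, ∞, 6, 1]
q=2: [-6, 0, 5, 13, 3]
q=3: [-15, -4, 14, -6, 2]
q=4: [-24, -12, -5, -15, -7]
q=5: [-33, -21, -14, -24, -16]
Optimal cycle mean attained by: cycle 0->0, total (-9), length 1.
Answer: λ = -9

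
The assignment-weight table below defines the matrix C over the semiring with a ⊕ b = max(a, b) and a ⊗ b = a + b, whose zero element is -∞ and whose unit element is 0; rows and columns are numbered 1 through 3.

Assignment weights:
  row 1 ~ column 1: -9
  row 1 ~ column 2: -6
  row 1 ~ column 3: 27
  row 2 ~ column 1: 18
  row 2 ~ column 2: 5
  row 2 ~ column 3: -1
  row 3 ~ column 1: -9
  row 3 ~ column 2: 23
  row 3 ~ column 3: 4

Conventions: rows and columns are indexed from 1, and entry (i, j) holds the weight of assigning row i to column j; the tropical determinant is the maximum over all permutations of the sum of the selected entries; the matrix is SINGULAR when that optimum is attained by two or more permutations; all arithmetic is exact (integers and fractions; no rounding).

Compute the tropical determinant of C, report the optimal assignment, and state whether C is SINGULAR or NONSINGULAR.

σ = (1, 2, 3): (-9) + 5 + 4 = 0
σ = (1, 3, 2): (-9) + (-1) + 23 = 13
σ = (2, 1, 3): (-6) + 18 + 4 = 16
σ = (2, 3, 1): (-6) + (-1) + (-9) = -16
σ = (3, 1, 2): 27 + 18 + 23 = 68
σ = (3, 2, 1): 27 + 5 + (-9) = 23
Optimal value attained by: σ = (3, 1, 2).
Answer: det⊕(C) = 68; verdict: NONSINGULAR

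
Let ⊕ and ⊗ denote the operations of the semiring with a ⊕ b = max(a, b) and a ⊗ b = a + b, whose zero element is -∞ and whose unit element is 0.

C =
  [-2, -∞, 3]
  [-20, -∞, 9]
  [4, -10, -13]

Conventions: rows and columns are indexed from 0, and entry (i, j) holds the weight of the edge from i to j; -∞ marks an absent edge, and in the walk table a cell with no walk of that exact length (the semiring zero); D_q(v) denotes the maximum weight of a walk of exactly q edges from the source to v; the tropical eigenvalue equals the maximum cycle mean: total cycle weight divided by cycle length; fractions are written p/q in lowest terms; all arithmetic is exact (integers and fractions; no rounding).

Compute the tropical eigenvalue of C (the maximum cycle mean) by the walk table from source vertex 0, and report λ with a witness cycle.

q=0: [0, -∞, -∞]
q=1: [-2, -∞, 3]
q=2: [7, -7, 1]
q=3: [5, -9, 10]
Optimal cycle mean attained by: cycle 0->2->0, total 3 + 4, length 2.
Answer: λ = 7/2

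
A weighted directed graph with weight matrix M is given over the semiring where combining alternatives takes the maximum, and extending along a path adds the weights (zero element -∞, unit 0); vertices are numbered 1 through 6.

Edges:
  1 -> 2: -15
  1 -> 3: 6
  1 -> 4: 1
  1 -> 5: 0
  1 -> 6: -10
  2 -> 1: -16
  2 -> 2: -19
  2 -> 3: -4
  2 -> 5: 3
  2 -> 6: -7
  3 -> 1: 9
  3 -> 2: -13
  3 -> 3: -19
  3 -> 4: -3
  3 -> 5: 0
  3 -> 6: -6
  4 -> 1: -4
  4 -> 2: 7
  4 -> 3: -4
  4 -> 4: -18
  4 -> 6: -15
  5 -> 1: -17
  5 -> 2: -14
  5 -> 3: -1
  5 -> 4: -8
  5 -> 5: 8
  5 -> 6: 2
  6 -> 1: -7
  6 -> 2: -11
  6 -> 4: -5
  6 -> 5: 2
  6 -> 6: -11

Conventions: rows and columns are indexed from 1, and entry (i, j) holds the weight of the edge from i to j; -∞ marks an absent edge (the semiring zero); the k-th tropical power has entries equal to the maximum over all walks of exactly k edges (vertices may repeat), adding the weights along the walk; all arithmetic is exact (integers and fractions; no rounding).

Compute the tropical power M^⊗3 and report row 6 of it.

M^⊗2:
  [15, 8, -1, 3, 8, 2]
  [5, -11, 2, -5, 11, 5]
  [-7, 4, 15, 10, 9, 2]
  [5, -11, 3, -3, 10, 0]
  [8, -1, 7, 0, 16, 10]
  [-9, 2, 1, -6, 10, 4]
M^⊗3:
  [8, 10, 21, 16, 16, 10]
  [11, 2, 11, 6, 19, 13]
  [24, 17, 8, 12, 17, 11]
  [12, 4, 11, 6, 18, 12]
  [16, 7, 15, 9, 24, 18]
  [10, 1, 9, 2, 18, 12]
Answer: row 6 of M^⊗3 = [10, 1, 9, 2, 18, 12]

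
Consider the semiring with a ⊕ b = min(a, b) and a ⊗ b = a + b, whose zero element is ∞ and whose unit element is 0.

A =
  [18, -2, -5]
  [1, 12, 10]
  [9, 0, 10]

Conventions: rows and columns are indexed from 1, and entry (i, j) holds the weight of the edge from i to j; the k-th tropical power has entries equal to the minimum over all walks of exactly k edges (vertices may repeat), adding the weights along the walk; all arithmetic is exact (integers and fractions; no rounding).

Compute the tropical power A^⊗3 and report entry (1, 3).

A^⊗2:
  [-1, -5, 5]
  [13, -1, -4]
  [1, 7, 4]
A^⊗3:
  [-4, -3, -6]
  [0, -4, 6]
  [8, -1, -4]
Key observation: the optimum is the walk 1->2->1->3, with weight (-2) + 1 + (-5) = -6.
Optimal value attained by: walk 1->2->1->3.
Answer: (A^⊗3)[1][3] = -6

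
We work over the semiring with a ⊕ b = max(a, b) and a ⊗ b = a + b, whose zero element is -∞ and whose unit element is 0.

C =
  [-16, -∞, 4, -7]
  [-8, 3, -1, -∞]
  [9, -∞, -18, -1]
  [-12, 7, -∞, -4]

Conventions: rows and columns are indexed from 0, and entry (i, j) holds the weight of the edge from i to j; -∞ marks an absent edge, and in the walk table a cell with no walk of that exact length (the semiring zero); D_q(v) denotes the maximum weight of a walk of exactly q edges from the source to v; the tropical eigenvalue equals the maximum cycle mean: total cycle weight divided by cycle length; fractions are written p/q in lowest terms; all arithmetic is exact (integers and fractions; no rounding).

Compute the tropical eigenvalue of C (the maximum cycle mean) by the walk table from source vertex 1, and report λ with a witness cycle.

q=0: [-∞, 0, -∞, -∞]
q=1: [-8, 3, -1, -∞]
q=2: [8, 6, 2, -2]
q=3: [11, 9, 12, 1]
q=4: [21, 12, 15, 11]
Optimal cycle mean attained by: cycle 0->2->0, total 4 + 9, length 2.
Answer: λ = 13/2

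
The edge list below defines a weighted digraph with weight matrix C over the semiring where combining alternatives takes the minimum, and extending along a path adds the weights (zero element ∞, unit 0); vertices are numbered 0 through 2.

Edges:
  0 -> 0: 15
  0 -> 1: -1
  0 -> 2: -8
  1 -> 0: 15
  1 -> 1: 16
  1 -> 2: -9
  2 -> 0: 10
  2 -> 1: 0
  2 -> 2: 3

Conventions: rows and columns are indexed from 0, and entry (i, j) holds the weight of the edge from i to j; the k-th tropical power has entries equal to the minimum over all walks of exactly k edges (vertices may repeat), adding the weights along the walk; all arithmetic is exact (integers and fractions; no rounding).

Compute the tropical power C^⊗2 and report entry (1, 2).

C^⊗2:
  [2, -8, -10]
  [1, -9, -6]
  [13, 3, -9]
Key observation: the optimum is the walk 1->2->2, with weight (-9) + 3 = -6.
Optimal value attained by: walk 1->2->2.
Answer: (C^⊗2)[1][2] = -6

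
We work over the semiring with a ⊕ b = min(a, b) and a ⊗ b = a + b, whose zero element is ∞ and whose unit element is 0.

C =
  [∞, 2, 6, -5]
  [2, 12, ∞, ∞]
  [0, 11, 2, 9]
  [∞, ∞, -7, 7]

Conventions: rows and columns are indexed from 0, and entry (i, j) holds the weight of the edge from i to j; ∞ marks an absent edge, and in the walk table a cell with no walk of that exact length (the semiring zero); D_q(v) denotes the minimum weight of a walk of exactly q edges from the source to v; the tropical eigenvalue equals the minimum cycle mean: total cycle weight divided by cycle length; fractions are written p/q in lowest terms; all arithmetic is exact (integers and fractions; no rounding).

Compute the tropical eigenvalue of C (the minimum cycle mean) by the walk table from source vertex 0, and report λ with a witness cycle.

q=0: [0, ∞, ∞, ∞]
q=1: [∞, 2, 6, -5]
q=2: [4, 14, -12, 2]
q=3: [-12, -1, -10, -3]
q=4: [-10, -10, -10, -17]
Optimal cycle mean attained by: cycle 0->3->2->0, total (-5) + (-7) + 0, length 3.
Answer: λ = -4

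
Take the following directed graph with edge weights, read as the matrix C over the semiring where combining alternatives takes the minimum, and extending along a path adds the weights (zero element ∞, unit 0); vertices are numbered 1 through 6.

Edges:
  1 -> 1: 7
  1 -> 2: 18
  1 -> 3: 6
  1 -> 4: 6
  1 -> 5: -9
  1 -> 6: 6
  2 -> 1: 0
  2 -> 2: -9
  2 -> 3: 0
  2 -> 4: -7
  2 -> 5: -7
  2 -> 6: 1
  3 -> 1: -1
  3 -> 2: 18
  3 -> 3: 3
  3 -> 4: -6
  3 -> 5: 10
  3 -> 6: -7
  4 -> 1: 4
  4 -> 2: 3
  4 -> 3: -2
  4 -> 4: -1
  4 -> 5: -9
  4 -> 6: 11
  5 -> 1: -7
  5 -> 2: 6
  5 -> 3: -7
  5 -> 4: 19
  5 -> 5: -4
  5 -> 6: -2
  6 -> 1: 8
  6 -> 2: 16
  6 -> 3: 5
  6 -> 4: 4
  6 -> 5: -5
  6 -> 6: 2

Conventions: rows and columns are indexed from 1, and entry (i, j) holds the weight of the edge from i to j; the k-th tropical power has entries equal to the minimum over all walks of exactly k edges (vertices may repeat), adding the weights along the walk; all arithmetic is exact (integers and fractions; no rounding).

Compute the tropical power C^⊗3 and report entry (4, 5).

C^⊗2:
  [-16, -3, -16, 0, -13, -11]
  [-14, -18, -14, -16, -16, -9]
  [-2, -3, -8, -7, -15, -5]
  [-16, -6, -16, -8, -13, -11]
  [-11, -3, -11, -13, -16, -14]
  [-12, 1, -12, -1, -9, -7]
C^⊗3:
  [-20, -12, -20, -22, -25, -23]
  [-23, -27, -23, -25, -25, -21]
  [-22, -12, -22, -14, -19, -17]
  [-20, -15, -20, -22, -25, -23]
  [-23, -12, -23, -17, -22, -18]
  [-16, -8, -16, -18, -21, -19]
Key observation: the optimum is the walk 4->5->1->5, with weight (-9) + (-7) + (-9) = -25.
Optimal value attained by: walk 4->5->1->5.
Answer: (C^⊗3)[4][5] = -25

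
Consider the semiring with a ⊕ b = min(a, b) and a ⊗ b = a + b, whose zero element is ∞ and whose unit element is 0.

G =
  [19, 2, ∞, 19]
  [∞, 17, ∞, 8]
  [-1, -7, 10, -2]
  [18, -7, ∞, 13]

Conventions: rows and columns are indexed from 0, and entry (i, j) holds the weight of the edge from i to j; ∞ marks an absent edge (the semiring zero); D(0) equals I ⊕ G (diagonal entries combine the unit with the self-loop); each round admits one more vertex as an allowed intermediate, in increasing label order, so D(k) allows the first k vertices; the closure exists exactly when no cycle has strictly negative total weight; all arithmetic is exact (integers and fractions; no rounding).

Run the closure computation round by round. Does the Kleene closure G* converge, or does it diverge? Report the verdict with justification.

D(0):
  [0, 2, ∞, 19]
  [∞, 0, ∞, 8]
  [-1, -7, 0, -2]
  [18, -7, ∞, 0]
D(1):
  [0, 2, ∞, 19]
  [∞, 0, ∞, 8]
  [-1, -7, 0, -2]
  [18, -7, ∞, 0]
D(2):
  [0, 2, ∞, 10]
  [∞, 0, ∞, 8]
  [-1, -7, 0, -2]
  [18, -7, ∞, 0]
D(3):
  [0, 2, ∞, 10]
  [∞, 0, ∞, 8]
  [-1, -7, 0, -2]
  [18, -7, ∞, 0]
D(4):
  [0, 2, ∞, 10]
  [26, 0, ∞, 8]
  [-1, -9, 0, -2]
  [18, -7, ∞, 0]
Key observation: every diagonal entry stays at the unit through all rounds, so no improving cycle exists.
Answer: CONVERGES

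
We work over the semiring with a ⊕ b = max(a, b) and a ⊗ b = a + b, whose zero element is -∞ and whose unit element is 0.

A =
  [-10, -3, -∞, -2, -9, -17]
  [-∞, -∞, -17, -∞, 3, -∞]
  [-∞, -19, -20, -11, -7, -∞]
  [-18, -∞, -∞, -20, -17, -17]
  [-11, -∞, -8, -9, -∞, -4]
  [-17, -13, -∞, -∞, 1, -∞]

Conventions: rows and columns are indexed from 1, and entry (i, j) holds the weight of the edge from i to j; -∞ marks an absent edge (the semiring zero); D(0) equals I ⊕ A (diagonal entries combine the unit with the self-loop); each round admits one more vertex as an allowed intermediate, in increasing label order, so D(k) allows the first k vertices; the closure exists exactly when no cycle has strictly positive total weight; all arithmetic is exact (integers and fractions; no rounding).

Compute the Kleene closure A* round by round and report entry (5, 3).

D(0):
  [0, -3, -∞, -2, -9, -17]
  [-∞, 0, -17, -∞, 3, -∞]
  [-∞, -19, 0, -11, -7, -∞]
  [-18, -∞, -∞, 0, -17, -17]
  [-11, -∞, -8, -9, 0, -4]
  [-17, -13, -∞, -∞, 1, 0]
D(1):
  [0, -3, -∞, -2, -9, -17]
  [-∞, 0, -17, -∞, 3, -∞]
  [-∞, -19, 0, -11, -7, -∞]
  [-18, -21, -∞, 0, -17, -17]
  [-11, -14, -8, -9, 0, -4]
  [-17, -13, -∞, -19, 1, 0]
D(2):
  [0, -3, -20, -2, 0, -17]
  [-∞, 0, -17, -∞, 3, -∞]
  [-∞, -19, 0, -11, -7, -∞]
  [-18, -21, -38, 0, -17, -17]
  [-11, -14, -8, -9, 0, -4]
  [-17, -13, -30, -19, 1, 0]
D(3):
  [0, -3, -20, -2, 0, -17]
  [-∞, 0, -17, -28, 3, -∞]
  [-∞, -19, 0, -11, -7, -∞]
  [-18, -21, -38, 0, -17, -17]
  [-11, -14, -8, -9, 0, -4]
  [-17, -13, -30, -19, 1, 0]
D(4):
  [0, -3, -20, -2, 0, -17]
  [-46, 0, -17, -28, 3, -45]
  [-29, -19, 0, -11, -7, -28]
  [-18, -21, -38, 0, -17, -17]
  [-11, -14, -8, -9, 0, -4]
  [-17, -13, -30, -19, 1, 0]
D(5):
  [0, -3, -8, -2, 0, -4]
  [-8, 0, -5, -6, 3, -1]
  [-18, -19, 0, -11, -7, -11]
  [-18, -21, -25, 0, -17, -17]
  [-11, -14, -8, -9, 0, -4]
  [-10, -13, -7, -8, 1, 0]
D(6):
  [0, -3, -8, -2, 0, -4]
  [-8, 0, -5, -6, 3, -1]
  [-18, -19, 0, -11, -7, -11]
  [-18, -21, -24, 0, -16, -17]
  [-11, -14, -8, -9, 0, -4]
  [-10, -13, -7, -8, 1, 0]
Answer: A*[5][3] = -8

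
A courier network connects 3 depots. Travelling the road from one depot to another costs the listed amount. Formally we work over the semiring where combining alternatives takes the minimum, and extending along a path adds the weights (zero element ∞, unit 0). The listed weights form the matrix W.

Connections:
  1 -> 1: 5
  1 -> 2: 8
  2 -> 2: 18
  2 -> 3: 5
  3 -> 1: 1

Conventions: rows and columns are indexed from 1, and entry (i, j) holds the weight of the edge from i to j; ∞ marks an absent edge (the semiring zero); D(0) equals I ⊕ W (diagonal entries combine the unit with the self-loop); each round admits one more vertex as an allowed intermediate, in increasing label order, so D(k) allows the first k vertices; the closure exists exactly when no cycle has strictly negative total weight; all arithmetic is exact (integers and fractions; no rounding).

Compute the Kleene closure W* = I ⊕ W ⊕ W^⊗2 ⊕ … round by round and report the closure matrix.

D(0):
  [0, 8, ∞]
  [∞, 0, 5]
  [1, ∞, 0]
D(1):
  [0, 8, ∞]
  [∞, 0, 5]
  [1, 9, 0]
D(2):
  [0, 8, 13]
  [∞, 0, 5]
  [1, 9, 0]
D(3):
  [0, 8, 13]
  [6, 0, 5]
  [1, 9, 0]
Answer: W* = [[0, 8, 13], [6, 0, 5], [1, 9, 0]]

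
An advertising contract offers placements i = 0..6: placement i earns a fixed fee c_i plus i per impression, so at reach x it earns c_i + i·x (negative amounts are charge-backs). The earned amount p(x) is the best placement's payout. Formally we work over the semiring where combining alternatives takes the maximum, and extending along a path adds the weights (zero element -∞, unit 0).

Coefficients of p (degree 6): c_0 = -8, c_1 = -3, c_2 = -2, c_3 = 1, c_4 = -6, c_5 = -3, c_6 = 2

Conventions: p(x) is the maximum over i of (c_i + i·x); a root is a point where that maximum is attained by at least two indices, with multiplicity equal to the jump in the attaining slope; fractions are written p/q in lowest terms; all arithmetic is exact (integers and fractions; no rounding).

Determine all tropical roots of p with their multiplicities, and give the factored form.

hull edge (i=0, c=-8) to (i=1, c=-3): slope 5, span 1
hull edge (i=1, c=-3) to (i=3, c=1): slope 2, span 2
hull edge (i=3, c=1) to (i=6, c=2): slope 1/3, span 3
Factored form: p(x) = 2 ⊗ (x ⊕ (-5)) ⊗ (x ⊕ (-2)) ⊗ (x ⊕ (-2)) ⊗ (x ⊕ (-1/3)) ⊗ (x ⊕ (-1/3)) ⊗ (x ⊕ (-1/3))
Answer: roots = -5 (mult 1), -2 (mult 2), -1/3 (mult 3)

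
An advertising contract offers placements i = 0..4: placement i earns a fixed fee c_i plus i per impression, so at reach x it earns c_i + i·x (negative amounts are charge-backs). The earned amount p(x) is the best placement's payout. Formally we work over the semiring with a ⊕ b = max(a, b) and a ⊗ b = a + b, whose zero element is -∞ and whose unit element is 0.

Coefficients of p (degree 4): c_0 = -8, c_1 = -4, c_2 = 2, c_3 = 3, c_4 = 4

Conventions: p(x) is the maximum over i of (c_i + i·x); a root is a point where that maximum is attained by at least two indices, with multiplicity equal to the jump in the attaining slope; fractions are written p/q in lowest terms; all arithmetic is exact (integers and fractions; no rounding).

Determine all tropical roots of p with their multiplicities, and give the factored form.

hull edge (i=0, c=-8) to (i=2, c=2): slope 5, span 2
hull edge (i=2, c=2) to (i=4, c=4): slope 1, span 2
Factored form: p(x) = 4 ⊗ (x ⊕ (-5)) ⊗ (x ⊕ (-5)) ⊗ (x ⊕ (-1)) ⊗ (x ⊕ (-1))
Answer: roots = -5 (mult 2), -1 (mult 2)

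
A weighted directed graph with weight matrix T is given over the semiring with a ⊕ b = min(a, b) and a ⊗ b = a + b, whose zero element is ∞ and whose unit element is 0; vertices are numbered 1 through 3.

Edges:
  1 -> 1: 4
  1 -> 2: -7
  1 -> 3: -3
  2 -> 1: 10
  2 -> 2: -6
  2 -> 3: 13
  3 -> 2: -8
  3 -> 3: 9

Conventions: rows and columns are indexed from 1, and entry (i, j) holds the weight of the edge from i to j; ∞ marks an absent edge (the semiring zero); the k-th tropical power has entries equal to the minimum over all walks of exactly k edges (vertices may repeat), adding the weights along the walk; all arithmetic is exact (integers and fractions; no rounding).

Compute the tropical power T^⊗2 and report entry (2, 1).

T^⊗2:
  [3, -13, 1]
  [4, -12, 7]
  [2, -14, 5]
Key observation: the optimum is the walk 2->2->1, with weight (-6) + 10 = 4.
Optimal value attained by: walk 2->2->1.
Answer: (T^⊗2)[2][1] = 4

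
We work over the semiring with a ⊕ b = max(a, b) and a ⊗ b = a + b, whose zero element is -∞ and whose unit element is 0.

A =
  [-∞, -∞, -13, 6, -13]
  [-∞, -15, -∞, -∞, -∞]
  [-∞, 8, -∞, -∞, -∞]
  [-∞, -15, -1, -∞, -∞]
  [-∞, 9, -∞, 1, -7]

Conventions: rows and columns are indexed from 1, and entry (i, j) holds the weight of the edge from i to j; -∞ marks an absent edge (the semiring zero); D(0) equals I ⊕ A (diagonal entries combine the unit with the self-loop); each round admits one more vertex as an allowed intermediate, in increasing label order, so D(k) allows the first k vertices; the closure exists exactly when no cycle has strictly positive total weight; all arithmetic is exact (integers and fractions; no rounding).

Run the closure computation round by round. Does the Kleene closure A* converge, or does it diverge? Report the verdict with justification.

D(0):
  [0, -∞, -13, 6, -13]
  [-∞, 0, -∞, -∞, -∞]
  [-∞, 8, 0, -∞, -∞]
  [-∞, -15, -1, 0, -∞]
  [-∞, 9, -∞, 1, 0]
D(1):
  [0, -∞, -13, 6, -13]
  [-∞, 0, -∞, -∞, -∞]
  [-∞, 8, 0, -∞, -∞]
  [-∞, -15, -1, 0, -∞]
  [-∞, 9, -∞, 1, 0]
D(2):
  [0, -∞, -13, 6, -13]
  [-∞, 0, -∞, -∞, -∞]
  [-∞, 8, 0, -∞, -∞]
  [-∞, -15, -1, 0, -∞]
  [-∞, 9, -∞, 1, 0]
D(3):
  [0, -5, -13, 6, -13]
  [-∞, 0, -∞, -∞, -∞]
  [-∞, 8, 0, -∞, -∞]
  [-∞, 7, -1, 0, -∞]
  [-∞, 9, -∞, 1, 0]
D(4):
  [0, 13, 5, 6, -13]
  [-∞, 0, -∞, -∞, -∞]
  [-∞, 8, 0, -∞, -∞]
  [-∞, 7, -1, 0, -∞]
  [-∞, 9, 0, 1, 0]
D(5):
  [0, 13, 5, 6, -13]
  [-∞, 0, -∞, -∞, -∞]
  [-∞, 8, 0, -∞, -∞]
  [-∞, 7, -1, 0, -∞]
  [-∞, 9, 0, 1, 0]
Key observation: every diagonal entry stays at the unit through all rounds, so no improving cycle exists.
Answer: CONVERGES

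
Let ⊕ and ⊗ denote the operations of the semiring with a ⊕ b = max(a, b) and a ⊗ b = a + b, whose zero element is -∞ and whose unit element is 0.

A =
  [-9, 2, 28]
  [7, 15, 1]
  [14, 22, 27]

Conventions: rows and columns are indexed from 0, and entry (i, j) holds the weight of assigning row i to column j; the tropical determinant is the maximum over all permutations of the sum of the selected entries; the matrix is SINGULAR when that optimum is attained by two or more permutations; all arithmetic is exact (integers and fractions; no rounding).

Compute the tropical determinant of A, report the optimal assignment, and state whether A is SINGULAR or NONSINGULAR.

σ = (0, 1, 2): (-9) + 15 + 27 = 33
σ = (0, 2, 1): (-9) + 1 + 22 = 14
σ = (1, 0, 2): 2 + 7 + 27 = 36
σ = (1, 2, 0): 2 + 1 + 14 = 17
σ = (2, 0, 1): 28 + 7 + 22 = 57
σ = (2, 1, 0): 28 + 15 + 14 = 57
Optimal value attained by: σ = (2, 0, 1).
Answer: det⊕(A) = 57; verdict: SINGULAR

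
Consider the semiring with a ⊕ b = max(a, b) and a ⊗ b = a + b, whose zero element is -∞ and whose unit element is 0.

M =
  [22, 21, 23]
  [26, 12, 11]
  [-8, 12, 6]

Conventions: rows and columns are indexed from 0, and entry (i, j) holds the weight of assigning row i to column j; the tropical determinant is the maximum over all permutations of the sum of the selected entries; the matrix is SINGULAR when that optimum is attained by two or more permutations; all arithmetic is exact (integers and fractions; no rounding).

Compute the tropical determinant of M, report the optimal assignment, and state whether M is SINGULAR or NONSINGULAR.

σ = (0, 1, 2): 22 + 12 + 6 = 40
σ = (0, 2, 1): 22 + 11 + 12 = 45
σ = (1, 0, 2): 21 + 26 + 6 = 53
σ = (1, 2, 0): 21 + 11 + (-8) = 24
σ = (2, 0, 1): 23 + 26 + 12 = 61
σ = (2, 1, 0): 23 + 12 + (-8) = 27
Optimal value attained by: σ = (2, 0, 1).
Answer: det⊕(M) = 61; verdict: NONSINGULAR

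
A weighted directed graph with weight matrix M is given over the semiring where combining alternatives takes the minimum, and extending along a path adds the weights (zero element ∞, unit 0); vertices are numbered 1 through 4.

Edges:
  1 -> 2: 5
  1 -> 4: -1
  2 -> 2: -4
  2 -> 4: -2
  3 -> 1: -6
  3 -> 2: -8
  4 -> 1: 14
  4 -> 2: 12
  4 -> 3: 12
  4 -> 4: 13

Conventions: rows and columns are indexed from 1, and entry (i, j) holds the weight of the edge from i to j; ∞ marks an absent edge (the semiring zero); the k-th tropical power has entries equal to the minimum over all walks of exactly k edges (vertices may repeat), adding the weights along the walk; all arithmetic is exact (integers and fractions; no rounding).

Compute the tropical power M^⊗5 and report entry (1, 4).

M^⊗2:
  [13, 1, 11, 3]
  [12, -8, 10, -6]
  [∞, -12, ∞, -10]
  [6, 4, 25, 10]
M^⊗3:
  [5, -3, 15, -1]
  [4, -12, 6, -10]
  [4, -16, 2, -14]
  [19, 0, 22, 2]
M^⊗4:
  [9, -7, 11, -5]
  [0, -16, 2, -14]
  [-4, -20, -2, -18]
  [16, -4, 14, -2]
M^⊗5:
  [5, -11, 7, -9]
  [-4, -20, -2, -18]
  [-8, -24, -6, -22]
  [8, -8, 10, -6]
Key observation: the optimum is the walk 1->2->2->2->2->4, with weight 5 + (-4) + (-4) + (-4) + (-2) = -9.
Optimal value attained by: walk 1->2->2->2->2->4.
Answer: (M^⊗5)[1][4] = -9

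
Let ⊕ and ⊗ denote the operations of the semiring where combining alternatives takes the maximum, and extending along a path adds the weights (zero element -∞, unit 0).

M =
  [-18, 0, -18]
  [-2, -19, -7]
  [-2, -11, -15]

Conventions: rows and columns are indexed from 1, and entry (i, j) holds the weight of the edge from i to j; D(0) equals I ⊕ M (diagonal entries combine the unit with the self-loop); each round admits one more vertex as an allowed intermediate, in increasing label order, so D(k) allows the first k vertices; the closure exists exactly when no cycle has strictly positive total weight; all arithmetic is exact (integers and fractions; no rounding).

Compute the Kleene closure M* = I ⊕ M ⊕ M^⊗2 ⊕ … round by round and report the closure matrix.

D(0):
  [0, 0, -18]
  [-2, 0, -7]
  [-2, -11, 0]
D(1):
  [0, 0, -18]
  [-2, 0, -7]
  [-2, -2, 0]
D(2):
  [0, 0, -7]
  [-2, 0, -7]
  [-2, -2, 0]
D(3):
  [0, 0, -7]
  [-2, 0, -7]
  [-2, -2, 0]
Answer: M* = [[0, 0, -7], [-2, 0, -7], [-2, -2, 0]]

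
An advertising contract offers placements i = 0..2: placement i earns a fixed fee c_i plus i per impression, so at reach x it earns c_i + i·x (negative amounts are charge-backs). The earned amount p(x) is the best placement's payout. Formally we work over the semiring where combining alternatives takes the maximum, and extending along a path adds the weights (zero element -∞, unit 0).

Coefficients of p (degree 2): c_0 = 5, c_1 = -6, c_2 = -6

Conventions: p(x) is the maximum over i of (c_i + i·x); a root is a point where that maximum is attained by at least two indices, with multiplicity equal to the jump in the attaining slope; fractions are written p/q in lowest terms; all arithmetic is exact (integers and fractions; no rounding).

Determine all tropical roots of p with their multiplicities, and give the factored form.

hull edge (i=0, c=5) to (i=2, c=-6): slope -11/2, span 2
Factored form: p(x) = -6 ⊗ (x ⊕ 11/2) ⊗ (x ⊕ 11/2)
Answer: roots = 11/2 (mult 2)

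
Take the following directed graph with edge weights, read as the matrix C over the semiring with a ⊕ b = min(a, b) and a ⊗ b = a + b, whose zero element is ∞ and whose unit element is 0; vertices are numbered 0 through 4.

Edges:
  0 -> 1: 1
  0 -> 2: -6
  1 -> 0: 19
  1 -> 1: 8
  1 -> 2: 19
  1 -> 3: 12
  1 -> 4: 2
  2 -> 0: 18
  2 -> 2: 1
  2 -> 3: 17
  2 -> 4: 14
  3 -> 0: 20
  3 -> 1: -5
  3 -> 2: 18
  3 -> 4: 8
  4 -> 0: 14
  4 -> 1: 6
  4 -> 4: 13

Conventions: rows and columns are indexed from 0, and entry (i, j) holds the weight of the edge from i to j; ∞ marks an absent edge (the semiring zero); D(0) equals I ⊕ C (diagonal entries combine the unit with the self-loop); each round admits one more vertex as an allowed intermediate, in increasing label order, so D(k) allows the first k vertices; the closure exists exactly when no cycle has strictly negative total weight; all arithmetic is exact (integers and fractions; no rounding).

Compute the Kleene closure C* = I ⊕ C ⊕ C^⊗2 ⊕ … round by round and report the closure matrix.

D(0):
  [0, 1, -6, ∞, ∞]
  [19, 0, 19, 12, 2]
  [18, ∞, 0, 17, 14]
  [20, -5, 18, 0, 8]
  [14, 6, ∞, ∞, 0]
D(1):
  [0, 1, -6, ∞, ∞]
  [19, 0, 13, 12, 2]
  [18, 19, 0, 17, 14]
  [20, -5, 14, 0, 8]
  [14, 6, 8, ∞, 0]
D(2):
  [0, 1, -6, 13, 3]
  [19, 0, 13, 12, 2]
  [18, 19, 0, 17, 14]
  [14, -5, 8, 0, -3]
  [14, 6, 8, 18, 0]
D(3):
  [0, 1, -6, 11, 3]
  [19, 0, 13, 12, 2]
  [18, 19, 0, 17, 14]
  [14, -5, 8, 0, -3]
  [14, 6, 8, 18, 0]
D(4):
  [0, 1, -6, 11, 3]
  [19, 0, 13, 12, 2]
  [18, 12, 0, 17, 14]
  [14, -5, 8, 0, -3]
  [14, 6, 8, 18, 0]
D(5):
  [0, 1, -6, 11, 3]
  [16, 0, 10, 12, 2]
  [18, 12, 0, 17, 14]
  [11, -5, 5, 0, -3]
  [14, 6, 8, 18, 0]
Answer: C* = [[0, 1, -6, 11, 3], [16, 0, 10, 12, 2], [18, 12, 0, 17, 14], [11, -5, 5, 0, -3], [14, 6, 8, 18, 0]]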